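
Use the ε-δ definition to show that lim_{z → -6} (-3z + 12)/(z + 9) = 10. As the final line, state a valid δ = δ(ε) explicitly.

δ = min(3/2, (3/26)ε)

Suppose ε > 0. We want δ > 0 with 0 < |z + 6| < δ ⇒ |(-3z + 12)/(z + 9) − 10| < ε.
Combining over a common denominator, (-3z + 12)/(z + 9) − 10 = [(-3z + 12)·3 − 30·(z + 9)] / [3·(z + 9)] = -39(z + 6) / (3(z + 9)).
So |(-3z + 12)/(z + 9) − 10| = 39|z + 6| / (3·|z + 9|).
Restrict δ ≤ 3/2. Then |z + 6| < 3/2 gives |z + 9| = |(z + 6) + 3| ≥ 3 − 3/2 = 3/2.
Hence |(-3z + 12)/(z + 9) − 10| < 39|z + 6|/(3·(3/2)) = (26/3)|z + 6|, which is < ε once |z + 6| < (3/26)ε.
Take δ = min(3/2, (3/26)ε). Then 0 < |z + 6| < δ forces both bounds, so |(-3z + 12)/(z + 9) − 10| < ε.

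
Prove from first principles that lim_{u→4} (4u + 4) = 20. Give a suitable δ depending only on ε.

δ = ε/4

Suppose ε > 0. We need δ > 0 so that 0 < |u − 4| < δ implies |(4u + 4) − 20| < ε.
|(4u + 4) − 20| = |4u - 16| = 4|u − 4|.
So 4|u − 4| < ε exactly when |u − 4| < ε/4.
Choosing δ = ε/4 gives |(4u + 4) − 20| = 4|u − 4| < ε whenever |u − 4| < δ.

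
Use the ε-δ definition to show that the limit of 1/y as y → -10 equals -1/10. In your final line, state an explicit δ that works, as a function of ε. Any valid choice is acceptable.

Let ε > 0. We seek δ > 0 such that 0 < |y + 10| < δ implies |1/y + 1/10| < ε.
|1/y + 1/10| = |-10 − y|/(10·|y|) = |y + 10|/(10|y|).
Restrict δ ≤ 5. Then |y + 10| < 5 gives |y| > 5, so 10|y| > 50.
Then |1/y + 1/10| < |y + 10|/50, which is < ε when |y + 10| < 50ε.
Take δ = min(5, 50ε). Then 0 < |y + 10| < δ gives both |y + 10| < 5 and |y + 10| < 50ε, so |1/y + 1/10| < ε.

δ = min(5, 50ε)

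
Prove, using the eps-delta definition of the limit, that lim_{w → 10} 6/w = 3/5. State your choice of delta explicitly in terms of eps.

delta = min(5, (25/3)eps)

Let eps > 0. We seek delta > 0 such that 0 < |w − 10| < delta implies |6/w − (3/5)| < eps.
|6/w − (3/5)| = 6·|10 − w|/(10·|w|) = 6|w − 10|/(10|w|).
Restrict delta ≤ 5. Then |w − 10| < 5 gives |w| > 5, so 10|w| > 50.
Then |6/w − (3/5)| < 6|w − 10|/50, which is < eps when |w − 10| < (25/3)eps.
Take delta = min(5, (25/3)eps). Then 0 < |w − 10| < delta gives both |w − 10| < 5 and |w − 10| < (25/3)eps, so |6/w − (3/5)| < eps.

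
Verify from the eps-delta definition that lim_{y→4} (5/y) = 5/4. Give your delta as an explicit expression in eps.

delta = min(2, (8/5)eps)

Fix eps > 0. We seek delta > 0 such that 0 < |y − 4| < delta implies |5/y − (5/4)| < eps.
|5/y − (5/4)| = 5·|4 − y|/(4·|y|) = 5|y − 4|/(4|y|).
Restrict delta ≤ 2. Then |y − 4| < 2 gives |y| > 2, so 4|y| > 8.
Then |5/y − (5/4)| < 5|y − 4|/8, which is < eps when |y − 4| < (8/5)eps.
Take delta = min(2, (8/5)eps). Then 0 < |y − 4| < delta gives both |y − 4| < 2 and |y − 4| < (8/5)eps, so |5/y − (5/4)| < eps.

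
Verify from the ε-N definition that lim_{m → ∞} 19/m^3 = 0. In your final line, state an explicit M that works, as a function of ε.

M = (19/ε)^{1/3}

Let ε > 0 be given. For m ≥ 1, |19/m^3 − 0| = 19/m^3.
19/m^3 < ε ⇔ m^3 > 19/ε ⇔ m > (19/ε)^{1/3}.
Take M = (19/ε)^{1/3}. Then m > M implies 19/m^3 < ε.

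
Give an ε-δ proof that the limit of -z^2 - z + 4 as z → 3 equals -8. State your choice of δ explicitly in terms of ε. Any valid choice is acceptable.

δ = min(1, ε/8)

Fix ε > 0. We want δ > 0 such that 0 < |z − 3| < δ implies |(-z^2 - z + 4) + 8| < ε.
(-z^2 - z + 4) + 8 = -z^2 - z + 12 = (z − 3)(-z - 4).
So |(-z^2 - z + 4) + 8| = |z − 3|·|-z - 4|.
Require δ ≤ 1. Then |z − 3| < 1 gives |z| < 4, and by the triangle inequality |-z - 4| ≤ 4 + 4 = 8.
Hence |(-z^2 - z + 4) + 8| ≤ 8|z − 3| < ε provided |z − 3| < ε/8.
Choosing δ = min(1, ε/8) ensures both conditions, hence |(-z^2 - z + 4) + 8| < ε.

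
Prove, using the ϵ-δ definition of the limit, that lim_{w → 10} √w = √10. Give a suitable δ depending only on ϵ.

δ = min(10, √10·ϵ)

Let ϵ > 0. We want δ > 0 such that 0 < |w − 10| < δ implies |√w − √10| < ϵ.
Multiplying by the conjugate, |√w − √10| = |w − 10|/(√w + √10).
Restrict δ ≤ 10 so that |w − 10| < 10 forces w > 0, and then √w + √10 > √10.
Hence |√w − √10| < |w − 10|/√10, which is < ϵ once |w − 10| < √10·ϵ.
Take δ = min(10, √10·ϵ). If 0 < |w − 10| < δ then w > 0 and |√w − √10| < |w − 10|/√10 < ϵ.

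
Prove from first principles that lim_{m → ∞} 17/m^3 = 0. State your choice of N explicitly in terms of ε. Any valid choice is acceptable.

Let ε > 0 be given. For m ≥ 1, |17/m^3 − 0| = 17/m^3.
17/m^3 < ε ⇔ m^3 > 17/ε ⇔ m > (17/ε)^{1/3}.
Take N = (17/ε)^{1/3}. Then m > N implies 17/m^3 < ε.

N = (17/ε)^{1/3}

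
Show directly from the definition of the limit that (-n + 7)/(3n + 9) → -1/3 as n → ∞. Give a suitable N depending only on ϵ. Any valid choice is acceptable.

Let ϵ > 0. For n ≥ 1, |(-n + 7)/(3n + 9) + 1/3| = |30|/(3(3n + 9)) = 30/(3(3n + 9)).
Since 3n + 9 ≥ 3n for n ≥ 1, this is ≤ 30/(3·3n) = (10/3)/n.
So |(-n + 7)/(3n + 9) + 1/3| < ϵ whenever n > (10/3)/ϵ.
Take N = (10/3)/ϵ. If n > N then |(-n + 7)/(3n + 9) + 1/3| ≤ (10/3)/n < ϵ.

N = (10/3)/ϵ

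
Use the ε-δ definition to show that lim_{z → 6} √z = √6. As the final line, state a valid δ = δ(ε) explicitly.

δ = min(6, √6·ε)

Fix ε > 0. We want δ > 0 such that 0 < |z − 6| < δ implies |√z − √6| < ε.
Rationalise: √z − √6 = (z − 6)/(√z + √6), so |√z − √6| = |z − 6|/(√z + √6).
Restrict δ ≤ 6 so that |z − 6| < 6 forces z > 0, and then √z + √6 > √6.
Hence |√z − √6| < |z − 6|/√6, which is < ε once |z − 6| < √6·ε.
Take δ = min(6, √6·ε). If 0 < |z − 6| < δ then z > 0 and |√z − √6| < |z − 6|/√6 < ε.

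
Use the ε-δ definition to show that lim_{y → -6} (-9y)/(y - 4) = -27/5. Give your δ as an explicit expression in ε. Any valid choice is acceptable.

Fix ε > 0. We want δ > 0 with 0 < |y + 6| < δ ⇒ |(-9y)/(y - 4) + 27/5| < ε.
Combining over a common denominator, (-9y)/(y - 4) + 27/5 = [(-9y)·(-10) − 54·(y - 4)] / [(-10)·(y - 4)] = 36(y + 6) / ((-10)(y - 4)).
So |(-9y)/(y - 4) + 27/5| = 36|y + 6| / (10·|y − 4|).
Restrict δ ≤ 5. Then |y + 6| < 5 gives |y − 4| = |(y + 6) + (-10)| ≥ 10 − 5 = 5.
Hence |(-9y)/(y - 4) + 27/5| < 36|y + 6|/(10·5) = (18/25)|y + 6|, which is < ε once |y + 6| < (25/18)ε.
Take δ = min(5, (25/18)ε). Then 0 < |y + 6| < δ forces both bounds, so |(-9y)/(y - 4) + 27/5| < ε.

δ = min(5, (25/18)ε)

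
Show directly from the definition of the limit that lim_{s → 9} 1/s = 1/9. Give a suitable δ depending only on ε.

δ = min(9/2, (81/2)ε)

Let ε > 0 be given. We seek δ > 0 such that 0 < |s − 9| < δ implies |1/s − (1/9)| < ε.
|1/s − (1/9)| = |9 − s|/(9·|s|) = |s − 9|/(9|s|).
Restrict δ ≤ 9/2. Then |s − 9| < 9/2 gives |s| > 9/2, so 9|s| > 81/2.
Then |1/s − (1/9)| < |s − 9|/(81/2), which is < ε when |s − 9| < (81/2)ε.
Take δ = min(9/2, (81/2)ε). Then 0 < |s − 9| < δ gives both |s − 9| < 9/2 and |s − 9| < (81/2)ε, so |1/s − (1/9)| < ε.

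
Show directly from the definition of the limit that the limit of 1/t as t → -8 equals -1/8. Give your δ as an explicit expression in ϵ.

δ = min(4, 32ϵ)

Let ϵ > 0 be given. We seek δ > 0 such that 0 < |t + 8| < δ implies |1/t + 1/8| < ϵ.
|1/t + 1/8| = |-8 − t|/(8·|t|) = |t + 8|/(8|t|).
Restrict δ ≤ 4. Then |t + 8| < 4 gives |t| > 4, so 8|t| > 32.
Then |1/t + 1/8| < |t + 8|/32, which is < ϵ when |t + 8| < 32ϵ.
Take δ = min(4, 32ϵ). Then 0 < |t + 8| < δ gives both |t + 8| < 4 and |t + 8| < 32ϵ, so |1/t + 1/8| < ϵ.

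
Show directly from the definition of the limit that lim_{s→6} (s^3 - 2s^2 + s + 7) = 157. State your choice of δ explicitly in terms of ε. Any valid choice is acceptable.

δ = min(1, ε/102)

Let ε > 0. We want δ > 0 such that 0 < |s − 6| < δ implies |(s^3 - 2s^2 + s + 7) − 157| < ε.
(s^3 - 2s^2 + s + 7) − 157 = s^3 - 2s^2 + s - 150 = (s − 6)(s^2 + 4s + 25).
So |(s^3 - 2s^2 + s + 7) − 157| = |s − 6|·|s^2 + 4s + 25|.
Require δ ≤ 1. Then |s − 6| < 1 gives |s| < 7, and by the triangle inequality |s^2 + 4s + 25| ≤ 7^2 + 4·7 + 25 = 102.
Hence |(s^3 - 2s^2 + s + 7) − 157| ≤ 102|s − 6| < ε provided |s − 6| < ε/102.
Choosing δ = min(1, ε/102) ensures both conditions, hence |(s^3 - 2s^2 + s + 7) − 157| < ε.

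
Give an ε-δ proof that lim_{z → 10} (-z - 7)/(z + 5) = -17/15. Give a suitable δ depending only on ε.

Let ε > 0 be given. We want δ > 0 with 0 < |z − 10| < δ ⇒ |(-z - 7)/(z + 5) + 17/15| < ε.
Combining over a common denominator, (-z - 7)/(z + 5) + 17/15 = [(-z - 7)·15 − (-17)·(z + 5)] / [15·(z + 5)] = 2(z − 10) / (15(z + 5)).
So |(-z - 7)/(z + 5) + 17/15| = 2|z − 10| / (15·|z + 5|).
Restrict δ ≤ 15/2. Then |z − 10| < 15/2 gives |z + 5| = |(z − 10) + 15| ≥ 15 − 15/2 = 15/2.
Hence |(-z - 7)/(z + 5) + 17/15| < 2|z − 10|/(15·(15/2)) = (4/225)|z − 10|, which is < ε once |z − 10| < (225/4)ε.
Take δ = min(15/2, (225/4)ε). Then 0 < |z − 10| < δ forces both bounds, so |(-z - 7)/(z + 5) + 17/15| < ε.

δ = min(15/2, (225/4)ε)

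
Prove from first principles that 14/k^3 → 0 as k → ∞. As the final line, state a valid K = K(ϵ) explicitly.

Let ϵ > 0. For k ≥ 1, |14/k^3 − 0| = 14/k^3.
14/k^3 < ϵ ⇔ k^3 > 14/ϵ ⇔ k > (14/ϵ)^{1/3}.
Take K = (14/ϵ)^{1/3}. Then k > K implies 14/k^3 < ϵ.

K = (14/ϵ)^{1/3}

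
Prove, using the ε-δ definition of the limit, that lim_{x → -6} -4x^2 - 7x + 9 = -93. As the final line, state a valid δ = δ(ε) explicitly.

δ = min(1, ε/45)

Suppose ε > 0. We want δ > 0 such that 0 < |x + 6| < δ implies |(-4x^2 - 7x + 9) + 93| < ε.
(-4x^2 - 7x + 9) + 93 = -4x^2 - 7x + 102 = (x + 6)(-4x + 17).
So |(-4x^2 - 7x + 9) + 93| = |x + 6|·|-4x + 17|.
Require δ ≤ 1. Then |x + 6| < 1 gives |x| < 7, and by the triangle inequality |-4x + 17| ≤ 4·7 + 17 = 45.
Hence |(-4x^2 - 7x + 9) + 93| ≤ 45|x + 6| < ε provided |x + 6| < ε/45.
Choosing δ = min(1, ε/45) ensures both conditions, hence |(-4x^2 - 7x + 9) + 93| < ε.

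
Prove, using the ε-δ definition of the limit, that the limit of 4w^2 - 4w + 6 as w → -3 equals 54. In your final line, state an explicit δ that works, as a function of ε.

Suppose ε > 0. We want δ > 0 such that 0 < |w + 3| < δ implies |(4w^2 - 4w + 6) − 54| < ε.
(4w^2 - 4w + 6) − 54 = 4w^2 - 4w - 48 = (w + 3)(4w - 16).
So |(4w^2 - 4w + 6) − 54| = |w + 3|·|4w - 16|.
Assume first that |w + 3| < 2, so |w| < 5. Then |4w - 16| ≤ 4·5 + 16 = 36.
Hence |(4w^2 - 4w + 6) − 54| ≤ 36|w + 3| < ε provided |w + 3| < ε/36.
Choosing δ = min(2, ε/36) ensures both conditions, hence |(4w^2 - 4w + 6) − 54| < ε.

δ = min(2, ε/36)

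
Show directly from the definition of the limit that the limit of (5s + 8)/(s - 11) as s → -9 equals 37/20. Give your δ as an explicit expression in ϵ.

Let ϵ > 0 be given. We want δ > 0 with 0 < |s + 9| < δ ⇒ |(5s + 8)/(s - 11) − (37/20)| < ϵ.
Combining over a common denominator, (5s + 8)/(s - 11) − (37/20) = [(5s + 8)·(-20) − (-37)·(s - 11)] / [(-20)·(s - 11)] = -63(s + 9) / ((-20)(s - 11)).
So |(5s + 8)/(s - 11) − (37/20)| = 63|s + 9| / (20·|s − 11|).
Restrict δ ≤ 10. Then |s + 9| < 10 gives |s − 11| = |(s + 9) + (-20)| ≥ 20 − 10 = 10.
Hence |(5s + 8)/(s - 11) − (37/20)| < 63|s + 9|/(20·10) = (63/200)|s + 9|, which is < ϵ once |s + 9| < (200/63)ϵ.
Take δ = min(10, (200/63)ϵ). Then 0 < |s + 9| < δ forces both bounds, so |(5s + 8)/(s - 11) − (37/20)| < ϵ.

δ = min(10, (200/63)ϵ)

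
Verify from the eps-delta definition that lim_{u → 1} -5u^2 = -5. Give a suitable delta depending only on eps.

delta = min(1, eps/15)

Suppose eps > 0. We want delta > 0 such that 0 < |u − 1| < delta implies |(-5u^2) + 5| < eps.
(-5u^2) + 5 = -5u^2 + 5 = (u − 1)(-5u - 5).
So |(-5u^2) + 5| = |u − 1|·|-5u - 5|.
Assume first that |u − 1| < 1, so |u| < 2. Then |-5u - 5| ≤ 5·2 + 5 = 15.
Hence |(-5u^2) + 5| ≤ 15|u − 1| < eps provided |u − 1| < eps/15.
Take delta = min(1, eps/15). Then 0 < |u − 1| < delta gives both |u − 1| < 1 and |u − 1| < eps/15, so |(-5u^2) + 5| < eps.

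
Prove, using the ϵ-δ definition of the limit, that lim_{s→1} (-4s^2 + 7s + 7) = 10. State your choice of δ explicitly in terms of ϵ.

δ = min(2, ϵ/15)

Let ϵ > 0. We want δ > 0 such that 0 < |s − 1| < δ implies |(-4s^2 + 7s + 7) − 10| < ϵ.
(-4s^2 + 7s + 7) − 10 = -4s^2 + 7s - 3 = (s − 1)(-4s + 3).
So |(-4s^2 + 7s + 7) − 10| = |s − 1|·|-4s + 3|.
Require δ ≤ 2. Then |s − 1| < 2 gives |s| < 3, and by the triangle inequality |-4s + 3| ≤ 4·3 + 3 = 15.
Hence |(-4s^2 + 7s + 7) − 10| ≤ 15|s − 1| < ϵ provided |s − 1| < ϵ/15.
Take δ = min(2, ϵ/15). Then 0 < |s − 1| < δ gives both |s − 1| < 2 and |s − 1| < ϵ/15, so |(-4s^2 + 7s + 7) − 10| < ϵ.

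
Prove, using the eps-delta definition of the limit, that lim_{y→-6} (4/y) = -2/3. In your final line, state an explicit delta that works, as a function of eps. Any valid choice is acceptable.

delta = min(3, (9/2)eps)

Let eps > 0. We seek delta > 0 such that 0 < |y + 6| < delta implies |4/y + 2/3| < eps.
|4/y + 2/3| = 4·|-6 − y|/(6·|y|) = 4|y + 6|/(6|y|).
Restrict delta ≤ 3. Then |y + 6| < 3 gives |y| > 3, so 6|y| > 18.
Then |4/y + 2/3| < 4|y + 6|/18, which is < eps when |y + 6| < (9/2)eps.
Take delta = min(3, (9/2)eps). Then 0 < |y + 6| < delta gives both |y + 6| < 3 and |y + 6| < (9/2)eps, so |4/y + 2/3| < eps.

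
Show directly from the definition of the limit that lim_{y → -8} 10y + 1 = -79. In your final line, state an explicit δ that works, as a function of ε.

δ = ε/10

Let ε > 0 be given. We need δ > 0 so that 0 < |y + 8| < δ implies |(10y + 1) + 79| < ε.
Since (10y + 1) + 79 = 10(y + 8), we have |(10y + 1) + 79| = 10|y + 8|.
So 10|y + 8| < ε exactly when |y + 8| < ε/10.
Choosing δ = ε/10 gives |(10y + 1) + 79| = 10|y + 8| < ε whenever |y + 8| < δ.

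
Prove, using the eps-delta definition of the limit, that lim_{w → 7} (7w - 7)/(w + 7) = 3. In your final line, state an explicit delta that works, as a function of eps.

Fix eps > 0. We want delta > 0 with 0 < |w − 7| < delta ⇒ |(7w - 7)/(w + 7) − 3| < eps.
Combining over a common denominator, (7w - 7)/(w + 7) − 3 = [(7w - 7)·14 − 42·(w + 7)] / [14·(w + 7)] = 56(w − 7) / (14(w + 7)).
So |(7w - 7)/(w + 7) − 3| = 56|w − 7| / (14·|w + 7|).
Require delta ≤ 7, so |w + 7| ≥ |14| − |w − 7| > 14 − 7 = 7.
Hence |(7w - 7)/(w + 7) − 3| < 56|w − 7|/(14·7) = (4/7)|w − 7|, which is < eps once |w − 7| < (7/4)eps.
Take delta = min(7, (7/4)eps). Then 0 < |w − 7| < delta forces both bounds, so |(7w - 7)/(w + 7) − 3| < eps.

delta = min(7, (7/4)eps)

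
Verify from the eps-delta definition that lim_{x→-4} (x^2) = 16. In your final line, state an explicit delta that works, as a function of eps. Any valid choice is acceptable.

Let eps > 0. We seek delta > 0 with 0 < |x + 4| < delta ⇒ |x^2 − 16| < eps.
Factor: x^2 − 16 = (x + 4)(x - 4), so |x^2 − 16| = |x + 4|·|x - 4|.
Impose delta ≤ 2 so that |x| < 6; then |x - 4| ≤ 10.
Hence |x^2 − 16| ≤ 10|x + 4|, which is < eps once |x + 4| < eps/10.
Take delta = min(2, eps/10). If 0 < |x + 4| < delta then both bounds hold and |x^2 − 16| ≤ 10|x + 4| < 10·(eps/10) = eps.

delta = min(2, eps/10)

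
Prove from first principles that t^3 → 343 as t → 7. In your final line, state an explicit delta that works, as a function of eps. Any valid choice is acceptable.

delta = min(2, eps/193)

Suppose eps > 0. We seek delta > 0 with 0 < |t − 7| < delta ⇒ |t^3 − 343| < eps.
Factor: t^3 − 343 = (t − 7)(t^2 + 7t + 49), so |t^3 − 343| = |t − 7|·|t^2 + 7t + 49|.
Impose delta ≤ 2 so that |t| < 9; then |t^2 + 7t + 49| ≤ 193.
Hence |t^3 − 343| ≤ 193|t − 7|, which is < eps once |t − 7| < eps/193.
Take delta = min(2, eps/193). If 0 < |t − 7| < delta then both bounds hold and |t^3 − 343| ≤ 193|t − 7| < 193·(eps/193) = eps.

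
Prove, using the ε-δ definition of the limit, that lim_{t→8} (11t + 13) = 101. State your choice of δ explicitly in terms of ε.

δ = ε/11

Fix ε > 0. We need δ > 0 so that 0 < |t − 8| < δ implies |(11t + 13) − 101| < ε.
|(11t + 13) − 101| = |11t - 88| = 11|t − 8|.
So 11|t − 8| < ε exactly when |t − 8| < ε/11.
Choosing δ = ε/11 gives |(11t + 13) − 101| = 11|t − 8| < ε whenever |t − 8| < δ.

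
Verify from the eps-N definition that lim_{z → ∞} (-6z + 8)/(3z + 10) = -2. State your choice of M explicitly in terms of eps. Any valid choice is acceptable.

M = (28/3)/eps

Let eps > 0. We seek M > 0 such that z > M implies |(-6z + 8)/(3z + 10) + 2| < eps.
(-6z + 8)/(3z + 10) + 2 = (3(-6z + 8) − (-6)(3z + 10)) / (3(3z + 10)) = 84/(3(3z + 10)).
For z > 0 we have 3z + 10 > 3z, so |(-6z + 8)/(3z + 10) + 2| = 84/(3(3z + 10)) < 84/(3·3z) = (28/3)/z.
Thus |(-6z + 8)/(3z + 10) + 2| < eps whenever z > (28/3)/eps.
Take M = (28/3)/eps. If z > M then |(-6z + 8)/(3z + 10) + 2| < (28/3)/z < eps.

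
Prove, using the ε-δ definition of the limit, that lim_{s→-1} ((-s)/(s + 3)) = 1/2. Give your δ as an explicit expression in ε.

Fix ε > 0. We want δ > 0 with 0 < |s + 1| < δ ⇒ |(-s)/(s + 3) − (1/2)| < ε.
Combining over a common denominator, (-s)/(s + 3) − (1/2) = [(-s)·2 − 1·(s + 3)] / [2·(s + 3)] = -3(s + 1) / (2(s + 3)).
So |(-s)/(s + 3) − (1/2)| = 3|s + 1| / (2·|s + 3|).
Restrict δ ≤ 1. Then |s + 1| < 1 gives |s + 3| = |(s + 1) + 2| ≥ 2 − 1 = 1.
Hence |(-s)/(s + 3) − (1/2)| < 3|s + 1|/(2·1) = (3/2)|s + 1|, which is < ε once |s + 1| < (2/3)ε.
Take δ = min(1, (2/3)ε). Then 0 < |s + 1| < δ forces both bounds, so |(-s)/(s + 3) − (1/2)| < ε.

δ = min(1, (2/3)ε)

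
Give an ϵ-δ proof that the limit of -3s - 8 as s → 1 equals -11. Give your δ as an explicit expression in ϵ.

Fix ϵ > 0. We need δ > 0 so that 0 < |s − 1| < δ implies |(-3s - 8) + 11| < ϵ.
Since (-3s - 8) + 11 = -3(s − 1), we have |(-3s - 8) + 11| = 3|s − 1|.
Thus it suffices that |s − 1| < ϵ/3.
Choosing δ = ϵ/3 gives |(-3s - 8) + 11| = 3|s − 1| < ϵ whenever |s − 1| < δ.

δ = ϵ/3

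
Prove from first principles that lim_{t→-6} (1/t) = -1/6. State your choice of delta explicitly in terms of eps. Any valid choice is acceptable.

delta = min(3, 18eps)

Let eps > 0. We seek delta > 0 such that 0 < |t + 6| < delta implies |1/t + 1/6| < eps.
|1/t + 1/6| = |-6 − t|/(6·|t|) = |t + 6|/(6|t|).
Restrict delta ≤ 3. Then |t + 6| < 3 gives |t| > 3, so 6|t| > 18.
Then |1/t + 1/6| < |t + 6|/18, which is < eps when |t + 6| < 18eps.
Take delta = min(3, 18eps). Then 0 < |t + 6| < delta gives both |t + 6| < 3 and |t + 6| < 18eps, so |1/t + 1/6| < eps.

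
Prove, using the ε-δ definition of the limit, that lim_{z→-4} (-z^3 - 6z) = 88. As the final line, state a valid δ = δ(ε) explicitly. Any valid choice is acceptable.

Suppose ε > 0. We want δ > 0 such that 0 < |z + 4| < δ implies |(-z^3 - 6z) − 88| < ε.
(-z^3 - 6z) − 88 = -z^3 - 6z - 88 = (z + 4)(-z^2 + 4z - 22).
So |(-z^3 - 6z) − 88| = |z + 4|·|-z^2 + 4z - 22|.
Assume first that |z + 4| < 1, so |z| < 5. Then |-z^2 + 4z - 22| ≤ 5^2 + 4·5 + 22 = 67.
Hence |(-z^3 - 6z) − 88| ≤ 67|z + 4| < ε provided |z + 4| < ε/67.
Take δ = min(1, ε/67). Then 0 < |z + 4| < δ gives both |z + 4| < 1 and |z + 4| < ε/67, so |(-z^3 - 6z) − 88| < ε.

δ = min(1, ε/67)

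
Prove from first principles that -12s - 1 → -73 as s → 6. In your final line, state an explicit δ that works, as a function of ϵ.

δ = ϵ/12

Let ϵ > 0. We need δ > 0 so that 0 < |s − 6| < δ implies |(-12s - 1) + 73| < ϵ.
Since (-12s - 1) + 73 = -12(s − 6), we have |(-12s - 1) + 73| = 12|s − 6|.
So 12|s − 6| < ϵ exactly when |s − 6| < ϵ/12.
Choosing δ = ϵ/12 gives |(-12s - 1) + 73| = 12|s − 6| < ϵ whenever |s − 6| < δ.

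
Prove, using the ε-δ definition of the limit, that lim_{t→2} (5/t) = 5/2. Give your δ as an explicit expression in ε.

Suppose ε > 0. We seek δ > 0 such that 0 < |t − 2| < δ implies |5/t − (5/2)| < ε.
|5/t − (5/2)| = 5·|2 − t|/(2·|t|) = 5|t − 2|/(2|t|).
Require δ ≤ 1 so that |t| > 2 − 1 = 1, hence 2|t| > 2.
Then |5/t − (5/2)| < 5|t − 2|/2, which is < ε when |t − 2| < (2/5)ε.
Take δ = min(1, (2/5)ε). Then 0 < |t − 2| < δ gives both |t − 2| < 1 and |t − 2| < (2/5)ε, so |5/t − (5/2)| < ε.

δ = min(1, (2/5)ε)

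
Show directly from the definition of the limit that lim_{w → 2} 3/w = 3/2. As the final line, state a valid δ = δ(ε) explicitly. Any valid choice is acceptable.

δ = min(1, (2/3)ε)

Fix ε > 0. We seek δ > 0 such that 0 < |w − 2| < δ implies |3/w − (3/2)| < ε.
|3/w − (3/2)| = 3·|2 − w|/(2·|w|) = 3|w − 2|/(2|w|).
Require δ ≤ 1 so that |w| > 2 − 1 = 1, hence 2|w| > 2.
Then |3/w − (3/2)| < 3|w − 2|/2, which is < ε when |w − 2| < (2/3)ε.
Take δ = min(1, (2/3)ε). Then 0 < |w − 2| < δ gives both |w − 2| < 1 and |w − 2| < (2/3)ε, so |3/w − (3/2)| < ε.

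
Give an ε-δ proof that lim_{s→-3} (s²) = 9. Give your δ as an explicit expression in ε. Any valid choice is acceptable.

δ = min(1, ε/7)

Let ε > 0 be given. We seek δ > 0 with 0 < |s + 3| < δ ⇒ |s² − 9| < ε.
Factor: s² − 9 = (s + 3)(s - 3), so |s² − 9| = |s + 3|·|s - 3|.
Impose δ ≤ 1 so that |s| < 4; then |s - 3| ≤ 7.
Hence |s² − 9| ≤ 7|s + 3|, which is < ε once |s + 3| < ε/7.
Take δ = min(1, ε/7). If 0 < |s + 3| < δ then both bounds hold and |s² − 9| ≤ 7|s + 3| < 7·(ε/7) = ε.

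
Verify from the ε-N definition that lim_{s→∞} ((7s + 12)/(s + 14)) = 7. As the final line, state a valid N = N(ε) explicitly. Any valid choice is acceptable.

Let ε > 0 be given. We seek N > 0 such that s > N implies |(7s + 12)/(s + 14) − 7| < ε.
(7s + 12)/(s + 14) − 7 = ((7s + 12) − 7(s + 14)) / ((s + 14)) = -86/((s + 14)).
For s > 0 we have s + 14 > s, so |(7s + 12)/(s + 14) − 7| = 86/((s + 14)) < 86/(s) = 86/s.
Thus |(7s + 12)/(s + 14) − 7| < ε whenever s > 86/ε.
Take N = 86/ε. If s > N then |(7s + 12)/(s + 14) − 7| < 86/s < ε.

N = 86/ε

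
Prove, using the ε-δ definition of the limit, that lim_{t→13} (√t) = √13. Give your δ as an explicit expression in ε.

Let ε > 0 be given. We want δ > 0 such that 0 < |t − 13| < δ implies |√t − √13| < ε.
Multiplying by the conjugate, |√t − √13| = |t − 13|/(√t + √13).
Restrict δ ≤ 13 so that |t − 13| < 13 forces t > 0, and then √t + √13 > √13.
Hence |√t − √13| < |t − 13|/√13, which is < ε once |t − 13| < √13·ε.
Take δ = min(13, √13·ε). If 0 < |t − 13| < δ then t > 0 and |√t − √13| < |t − 13|/√13 < ε.

δ = min(13, √13·ε)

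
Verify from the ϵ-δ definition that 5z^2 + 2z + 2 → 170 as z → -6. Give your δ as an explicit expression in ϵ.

δ = min(2, ϵ/68)

Suppose ϵ > 0. We want δ > 0 such that 0 < |z + 6| < δ implies |(5z^2 + 2z + 2) − 170| < ϵ.
(5z^2 + 2z + 2) − 170 = 5z^2 + 2z - 168 = (z + 6)(5z - 28).
So |(5z^2 + 2z + 2) − 170| = |z + 6|·|5z - 28|.
Require δ ≤ 2. Then |z + 6| < 2 gives |z| < 8, and by the triangle inequality |5z - 28| ≤ 5·8 + 28 = 68.
Hence |(5z^2 + 2z + 2) − 170| ≤ 68|z + 6| < ϵ provided |z + 6| < ϵ/68.
Choosing δ = min(2, ϵ/68) ensures both conditions, hence |(5z^2 + 2z + 2) − 170| < ϵ.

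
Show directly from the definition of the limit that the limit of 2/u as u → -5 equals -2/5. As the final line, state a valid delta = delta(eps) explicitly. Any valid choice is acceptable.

delta = min(5/2, (25/4)eps)

Suppose eps > 0. We seek delta > 0 such that 0 < |u + 5| < delta implies |2/u + 2/5| < eps.
|2/u + 2/5| = 2·|-5 − u|/(5·|u|) = 2|u + 5|/(5|u|).
Restrict delta ≤ 5/2. Then |u + 5| < 5/2 gives |u| > 5/2, so 5|u| > 25/2.
Then |2/u + 2/5| < 2|u + 5|/(25/2), which is < eps when |u + 5| < (25/4)eps.
Take delta = min(5/2, (25/4)eps). Then 0 < |u + 5| < delta gives both |u + 5| < 5/2 and |u + 5| < (25/4)eps, so |2/u + 2/5| < eps.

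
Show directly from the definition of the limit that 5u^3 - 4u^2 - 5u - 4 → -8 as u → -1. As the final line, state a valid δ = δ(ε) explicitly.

Let ε > 0 be given. We want δ > 0 such that 0 < |u + 1| < δ implies |(5u^3 - 4u^2 - 5u - 4) + 8| < ε.
(5u^3 - 4u^2 - 5u - 4) + 8 = 5u^3 - 4u^2 - 5u + 4 = (u + 1)(5u^2 - 9u + 4).
So |(5u^3 - 4u^2 - 5u - 4) + 8| = |u + 1|·|5u^2 - 9u + 4|.
Assume first that |u + 1| < 1, so |u| < 2. Then |5u^2 - 9u + 4| ≤ 5·2^2 + 9·2 + 4 = 42.
Hence |(5u^3 - 4u^2 - 5u - 4) + 8| ≤ 42|u + 1| < ε provided |u + 1| < ε/42.
Choosing δ = min(1, ε/42) ensures both conditions, hence |(5u^3 - 4u^2 - 5u - 4) + 8| < ε.

δ = min(1, ε/42)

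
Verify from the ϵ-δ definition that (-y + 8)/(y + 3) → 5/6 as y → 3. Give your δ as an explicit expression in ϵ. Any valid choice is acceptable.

δ = min(3, (18/11)ϵ)

Let ϵ > 0 be given. We want δ > 0 with 0 < |y − 3| < δ ⇒ |(-y + 8)/(y + 3) − (5/6)| < ϵ.
Combining over a common denominator, (-y + 8)/(y + 3) − (5/6) = [(-y + 8)·6 − 5·(y + 3)] / [6·(y + 3)] = -11(y − 3) / (6(y + 3)).
So |(-y + 8)/(y + 3) − (5/6)| = 11|y − 3| / (6·|y + 3|).
Require δ ≤ 3, so |y + 3| ≥ |6| − |y − 3| > 6 − 3 = 3.
Hence |(-y + 8)/(y + 3) − (5/6)| < 11|y − 3|/(6·3) = (11/18)|y − 3|, which is < ϵ once |y − 3| < (18/11)ϵ.
Take δ = min(3, (18/11)ϵ). Then 0 < |y − 3| < δ forces both bounds, so |(-y + 8)/(y + 3) − (5/6)| < ϵ.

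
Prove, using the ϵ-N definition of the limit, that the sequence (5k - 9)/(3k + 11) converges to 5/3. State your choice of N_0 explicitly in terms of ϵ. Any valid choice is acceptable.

Let ϵ > 0 be given. For k ≥ 1, |(5k - 9)/(3k + 11) − (5/3)| = |-82|/(3(3k + 11)) = 82/(3(3k + 11)).
Since 3k + 11 ≥ 3k for k ≥ 1, this is ≤ 82/(3·3k) = (82/9)/k.
So |(5k - 9)/(3k + 11) − (5/3)| < ϵ whenever k > (82/9)/ϵ.
Take N_0 = (82/9)/ϵ. If k > N_0 then |(5k - 9)/(3k + 11) − (5/3)| ≤ (82/9)/k < ϵ.

N_0 = (82/9)/ϵ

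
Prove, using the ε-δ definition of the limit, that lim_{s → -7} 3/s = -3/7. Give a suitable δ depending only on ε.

δ = min(7/2, (49/6)ε)

Suppose ε > 0. We seek δ > 0 such that 0 < |s + 7| < δ implies |3/s + 3/7| < ε.
|3/s + 3/7| = 3·|-7 − s|/(7·|s|) = 3|s + 7|/(7|s|).
Require δ ≤ 7/2 so that |s| > 7 − 7/2 = 7/2, hence 7|s| > 49/2.
Then |3/s + 3/7| < 3|s + 7|/(49/2), which is < ε when |s + 7| < (49/6)ε.
Take δ = min(7/2, (49/6)ε). Then 0 < |s + 7| < δ gives both |s + 7| < 7/2 and |s + 7| < (49/6)ε, so |3/s + 3/7| < ε.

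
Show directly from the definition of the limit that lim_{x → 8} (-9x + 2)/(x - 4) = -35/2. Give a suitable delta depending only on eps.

Fix eps > 0. We want delta > 0 with 0 < |x − 8| < delta ⇒ |(-9x + 2)/(x - 4) + 35/2| < eps.
Combining over a common denominator, (-9x + 2)/(x - 4) + 35/2 = [(-9x + 2)·4 − (-70)·(x - 4)] / [4·(x - 4)] = 34(x − 8) / (4(x - 4)).
So |(-9x + 2)/(x - 4) + 35/2| = 34|x − 8| / (4·|x − 4|).
Restrict delta ≤ 2. Then |x − 8| < 2 gives |x − 4| = |(x − 8) + 4| ≥ 4 − 2 = 2.
Hence |(-9x + 2)/(x - 4) + 35/2| < 34|x − 8|/(4·2) = (17/4)|x − 8|, which is < eps once |x − 8| < (4/17)eps.
Take delta = min(2, (4/17)eps). Then 0 < |x − 8| < delta forces both bounds, so |(-9x + 2)/(x - 4) + 35/2| < eps.

delta = min(2, (4/17)eps)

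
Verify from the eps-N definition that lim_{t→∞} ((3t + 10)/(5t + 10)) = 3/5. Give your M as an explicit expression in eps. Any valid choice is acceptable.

Let eps > 0 be given. We seek M > 0 such that t > M implies |(3t + 10)/(5t + 10) − (3/5)| < eps.
(3t + 10)/(5t + 10) − (3/5) = (5(3t + 10) − 3(5t + 10)) / (5(5t + 10)) = 20/(5(5t + 10)).
For t > 0 we have 5t + 10 > 5t, so |(3t + 10)/(5t + 10) − (3/5)| = 20/(5(5t + 10)) < 20/(5·5t) = (4/5)/t.
Thus |(3t + 10)/(5t + 10) − (3/5)| < eps whenever t > (4/5)/eps.
Take M = (4/5)/eps. If t > M then |(3t + 10)/(5t + 10) − (3/5)| < (4/5)/t < eps.

M = (4/5)/eps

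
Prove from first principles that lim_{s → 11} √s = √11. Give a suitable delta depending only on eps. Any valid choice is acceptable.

Suppose eps > 0. We want delta > 0 such that 0 < |s − 11| < delta implies |√s − √11| < eps.
Multiplying by the conjugate, |√s − √11| = |s − 11|/(√s + √11).
Restrict delta ≤ 11 so that |s − 11| < 11 forces s > 0, and then √s + √11 > √11.
Hence |√s − √11| < |s − 11|/√11, which is < eps once |s − 11| < √11·eps.
Take delta = min(11, √11·eps). If 0 < |s − 11| < delta then s > 0 and |√s − √11| < |s − 11|/√11 < eps.

delta = min(11, √11·eps)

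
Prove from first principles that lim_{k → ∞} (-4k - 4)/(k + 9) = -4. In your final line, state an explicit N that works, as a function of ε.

Suppose ε > 0. For k ≥ 1, |(-4k - 4)/(k + 9) + 4| = |32|/((k + 9)) = 32/((k + 9)).
Since k + 9 ≥ k for k ≥ 1, this is ≤ 32/(k) = 32/k.
So |(-4k - 4)/(k + 9) + 4| < ε whenever k > 32/ε.
Take N = 32/ε. If k > N then |(-4k - 4)/(k + 9) + 4| ≤ 32/k < ε.

N = 32/ε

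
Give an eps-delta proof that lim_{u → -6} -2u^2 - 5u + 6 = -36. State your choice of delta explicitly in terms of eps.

Let eps > 0 be given. We want delta > 0 such that 0 < |u + 6| < delta implies |(-2u^2 - 5u + 6) + 36| < eps.
(-2u^2 - 5u + 6) + 36 = -2u^2 - 5u + 42 = (u + 6)(-2u + 7).
So |(-2u^2 - 5u + 6) + 36| = |u + 6|·|-2u + 7|.
Require delta ≤ 2. Then |u + 6| < 2 gives |u| < 8, and by the triangle inequality |-2u + 7| ≤ 2·8 + 7 = 23.
Hence |(-2u^2 - 5u + 6) + 36| ≤ 23|u + 6| < eps provided |u + 6| < eps/23.
Choosing delta = min(2, eps/23) ensures both conditions, hence |(-2u^2 - 5u + 6) + 36| < eps.

delta = min(2, eps/23)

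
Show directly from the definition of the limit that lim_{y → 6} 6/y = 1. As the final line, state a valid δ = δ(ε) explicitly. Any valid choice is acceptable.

Fix ε > 0. We seek δ > 0 such that 0 < |y − 6| < δ implies |6/y − 1| < ε.
|6/y − 1| = 6·|6 − y|/(6·|y|) = 6|y − 6|/(6|y|).
Require δ ≤ 3 so that |y| > 6 − 3 = 3, hence 6|y| > 18.
Then |6/y − 1| < 6|y − 6|/18, which is < ε when |y − 6| < 3ε.
Take δ = min(3, 3ε). Then 0 < |y − 6| < δ gives both |y − 6| < 3 and |y − 6| < 3ε, so |6/y − 1| < ε.

δ = min(3, 3ε)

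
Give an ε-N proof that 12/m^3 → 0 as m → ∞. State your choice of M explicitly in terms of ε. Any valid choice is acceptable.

M = (12/ε)^{1/3}

Fix ε > 0. For m ≥ 1, |12/m^3 − 0| = 12/m^3.
12/m^3 < ε ⇔ m^3 > 12/ε ⇔ m > (12/ε)^{1/3}.
Take M = (12/ε)^{1/3}. Then m > M implies 12/m^3 < ε.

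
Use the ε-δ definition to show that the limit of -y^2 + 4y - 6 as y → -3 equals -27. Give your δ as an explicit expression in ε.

δ = min(2, ε/12)

Fix ε > 0. We want δ > 0 such that 0 < |y + 3| < δ implies |(-y^2 + 4y - 6) + 27| < ε.
(-y^2 + 4y - 6) + 27 = -y^2 + 4y + 21 = (y + 3)(-y + 7).
So |(-y^2 + 4y - 6) + 27| = |y + 3|·|-y + 7|.
Require δ ≤ 2. Then |y + 3| < 2 gives |y| < 5, and by the triangle inequality |-y + 7| ≤ 5 + 7 = 12.
Hence |(-y^2 + 4y - 6) + 27| ≤ 12|y + 3| < ε provided |y + 3| < ε/12.
Choosing δ = min(2, ε/12) ensures both conditions, hence |(-y^2 + 4y - 6) + 27| < ε.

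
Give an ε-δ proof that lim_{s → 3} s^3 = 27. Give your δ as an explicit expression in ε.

Let ε > 0 be given. We seek δ > 0 with 0 < |s − 3| < δ ⇒ |s^3 − 27| < ε.
Factor: s^3 − 27 = (s − 3)(s^2 + 3s + 9), so |s^3 − 27| = |s − 3|·|s^2 + 3s + 9|.
Impose δ ≤ 1 so that |s| < 4; then |s^2 + 3s + 9| ≤ 37.
Hence |s^3 − 27| ≤ 37|s − 3|, which is < ε once |s − 3| < ε/37.
Take δ = min(1, ε/37). If 0 < |s − 3| < δ then both bounds hold and |s^3 − 27| ≤ 37|s − 3| < 37·(ε/37) = ε.

δ = min(1, ε/37)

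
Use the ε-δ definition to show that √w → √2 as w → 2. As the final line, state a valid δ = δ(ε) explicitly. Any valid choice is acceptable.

Suppose ε > 0. We want δ > 0 such that 0 < |w − 2| < δ implies |√w − √2| < ε.
Rationalise: √w − √2 = (w − 2)/(√w + √2), so |√w − √2| = |w − 2|/(√w + √2).
Restrict δ ≤ 2 so that |w − 2| < 2 forces w > 0, and then √w + √2 > √2.
Hence |√w − √2| < |w − 2|/√2, which is < ε once |w − 2| < √2·ε.
Take δ = min(2, √2·ε). If 0 < |w − 2| < δ then w > 0 and |√w − √2| < |w − 2|/√2 < ε.

δ = min(2, √2·ε)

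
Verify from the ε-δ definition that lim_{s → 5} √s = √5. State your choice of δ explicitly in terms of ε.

δ = min(5, √5·ε)

Fix ε > 0. We want δ > 0 such that 0 < |s − 5| < δ implies |√s − √5| < ε.
Multiplying by the conjugate, |√s − √5| = |s − 5|/(√s + √5).
Restrict δ ≤ 5 so that |s − 5| < 5 forces s > 0, and then √s + √5 > √5.
Hence |√s − √5| < |s − 5|/√5, which is < ε once |s − 5| < √5·ε.
Take δ = min(5, √5·ε). If 0 < |s − 5| < δ then s > 0 and |√s − √5| < |s − 5|/√5 < ε.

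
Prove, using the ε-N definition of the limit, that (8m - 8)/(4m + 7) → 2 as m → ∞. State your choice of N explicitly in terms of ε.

N = (11/2)/ε

Suppose ε > 0. For m ≥ 1, |(8m - 8)/(4m + 7) − 2| = |-88|/(4(4m + 7)) = 88/(4(4m + 7)).
Since 4m + 7 ≥ 4m for m ≥ 1, this is ≤ 88/(4·4m) = (11/2)/m.
So |(8m - 8)/(4m + 7) − 2| < ε whenever m > (11/2)/ε.
Take N = (11/2)/ε. If m > N then |(8m - 8)/(4m + 7) − 2| ≤ (11/2)/m < ε.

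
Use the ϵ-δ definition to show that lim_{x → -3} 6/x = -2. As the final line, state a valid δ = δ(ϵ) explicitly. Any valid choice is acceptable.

Let ϵ > 0 be given. We seek δ > 0 such that 0 < |x + 3| < δ implies |6/x + 2| < ϵ.
|6/x + 2| = 6·|-3 − x|/(3·|x|) = 6|x + 3|/(3|x|).
Restrict δ ≤ 3/2. Then |x + 3| < 3/2 gives |x| > 3/2, so 3|x| > 9/2.
Then |6/x + 2| < 6|x + 3|/(9/2), which is < ϵ when |x + 3| < (3/4)ϵ.
Take δ = min(3/2, (3/4)ϵ). Then 0 < |x + 3| < δ gives both |x + 3| < 3/2 and |x + 3| < (3/4)ϵ, so |6/x + 2| < ϵ.

δ = min(3/2, (3/4)ϵ)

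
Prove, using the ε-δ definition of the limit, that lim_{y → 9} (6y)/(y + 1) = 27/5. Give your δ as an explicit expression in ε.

δ = min(5, (25/3)ε)

Let ε > 0. We want δ > 0 with 0 < |y − 9| < δ ⇒ |(6y)/(y + 1) − (27/5)| < ε.
Combining over a common denominator, (6y)/(y + 1) − (27/5) = [(6y)·10 − 54·(y + 1)] / [10·(y + 1)] = 6(y − 9) / (10(y + 1)).
So |(6y)/(y + 1) − (27/5)| = 6|y − 9| / (10·|y + 1|).
Require δ ≤ 5, so |y + 1| ≥ |10| − |y − 9| > 10 − 5 = 5.
Hence |(6y)/(y + 1) − (27/5)| < 6|y − 9|/(10·5) = (3/25)|y − 9|, which is < ε once |y − 9| < (25/3)ε.
Take δ = min(5, (25/3)ε). Then 0 < |y − 9| < δ forces both bounds, so |(6y)/(y + 1) − (27/5)| < ε.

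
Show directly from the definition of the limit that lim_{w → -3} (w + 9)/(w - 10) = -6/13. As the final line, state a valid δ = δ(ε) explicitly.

Suppose ε > 0. We want δ > 0 with 0 < |w + 3| < δ ⇒ |(w + 9)/(w - 10) + 6/13| < ε.
Combining over a common denominator, (w + 9)/(w - 10) + 6/13 = [(w + 9)·(-13) − 6·(w - 10)] / [(-13)·(w - 10)] = -19(w + 3) / ((-13)(w - 10)).
So |(w + 9)/(w - 10) + 6/13| = 19|w + 3| / (13·|w − 10|).
Restrict δ ≤ 13/2. Then |w + 3| < 13/2 gives |w − 10| = |(w + 3) + (-13)| ≥ 13 − 13/2 = 13/2.
Hence |(w + 9)/(w - 10) + 6/13| < 19|w + 3|/(13·(13/2)) = (38/169)|w + 3|, which is < ε once |w + 3| < (169/38)ε.
Take δ = min(13/2, (169/38)ε). Then 0 < |w + 3| < δ forces both bounds, so |(w + 9)/(w - 10) + 6/13| < ε.

δ = min(13/2, (169/38)ε)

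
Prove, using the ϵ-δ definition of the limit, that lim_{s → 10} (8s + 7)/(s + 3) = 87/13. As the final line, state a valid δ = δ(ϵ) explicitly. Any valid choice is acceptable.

Suppose ϵ > 0. We want δ > 0 with 0 < |s − 10| < δ ⇒ |(8s + 7)/(s + 3) − (87/13)| < ϵ.
Combining over a common denominator, (8s + 7)/(s + 3) − (87/13) = [(8s + 7)·13 − 87·(s + 3)] / [13·(s + 3)] = 17(s − 10) / (13(s + 3)).
So |(8s + 7)/(s + 3) − (87/13)| = 17|s − 10| / (13·|s + 3|).
Require δ ≤ 13/2, so |s + 3| ≥ |13| − |s − 10| > 13 − 13/2 = 13/2.
Hence |(8s + 7)/(s + 3) − (87/13)| < 17|s − 10|/(13·(13/2)) = (34/169)|s − 10|, which is < ϵ once |s − 10| < (169/34)ϵ.
Take δ = min(13/2, (169/34)ϵ). Then 0 < |s − 10| < δ forces both bounds, so |(8s + 7)/(s + 3) − (87/13)| < ϵ.

δ = min(13/2, (169/34)ϵ)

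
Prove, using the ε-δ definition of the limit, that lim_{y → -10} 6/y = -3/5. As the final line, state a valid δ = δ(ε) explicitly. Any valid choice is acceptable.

δ = min(5, (25/3)ε)

Fix ε > 0. We seek δ > 0 such that 0 < |y + 10| < δ implies |6/y + 3/5| < ε.
|6/y + 3/5| = 6·|-10 − y|/(10·|y|) = 6|y + 10|/(10|y|).
Require δ ≤ 5 so that |y| > 10 − 5 = 5, hence 10|y| > 50.
Then |6/y + 3/5| < 6|y + 10|/50, which is < ε when |y + 10| < (25/3)ε.
Take δ = min(5, (25/3)ε). Then 0 < |y + 10| < δ gives both |y + 10| < 5 and |y + 10| < (25/3)ε, so |6/y + 3/5| < ε.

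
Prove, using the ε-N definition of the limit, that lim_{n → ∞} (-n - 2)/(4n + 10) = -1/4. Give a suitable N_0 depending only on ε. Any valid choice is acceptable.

Let ε > 0. For n ≥ 1, |(-n - 2)/(4n + 10) + 1/4| = |2|/(4(4n + 10)) = 2/(4(4n + 10)).
Since 4n + 10 ≥ 4n for n ≥ 1, this is ≤ 2/(4·4n) = (1/8)/n.
So |(-n - 2)/(4n + 10) + 1/4| < ε whenever n > (1/8)/ε.
Take N_0 = (1/8)/ε. If n > N_0 then |(-n - 2)/(4n + 10) + 1/4| ≤ (1/8)/n < ε.

N_0 = (1/8)/ε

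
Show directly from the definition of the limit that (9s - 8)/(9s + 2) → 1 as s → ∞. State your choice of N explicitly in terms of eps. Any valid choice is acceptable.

N = (10/9)/eps

Suppose eps > 0. We seek N > 0 such that s > N implies |(9s - 8)/(9s + 2) − 1| < eps.
(9s - 8)/(9s + 2) − 1 = (9(9s - 8) − 9(9s + 2)) / (9(9s + 2)) = -90/(9(9s + 2)).
For s > 0 we have 9s + 2 > 9s, so |(9s - 8)/(9s + 2) − 1| = 90/(9(9s + 2)) < 90/(9·9s) = (10/9)/s.
Thus |(9s - 8)/(9s + 2) − 1| < eps whenever s > (10/9)/eps.
Take N = (10/9)/eps. If s > N then |(9s - 8)/(9s + 2) − 1| < (10/9)/s < eps.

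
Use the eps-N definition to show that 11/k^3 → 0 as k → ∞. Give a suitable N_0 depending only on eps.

N_0 = (11/eps)^{1/3}

Let eps > 0. For k ≥ 1, |11/k^3 − 0| = 11/k^3.
11/k^3 < eps ⇔ k^3 > 11/eps ⇔ k > (11/eps)^{1/3}.
Take N_0 = (11/eps)^{1/3}. Then k > N_0 implies 11/k^3 < eps.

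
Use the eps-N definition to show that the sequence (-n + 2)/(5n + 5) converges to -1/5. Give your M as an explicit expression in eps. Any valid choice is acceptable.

Suppose eps > 0. For n ≥ 1, |(-n + 2)/(5n + 5) + 1/5| = |15|/(5(5n + 5)) = 15/(5(5n + 5)).
Since 5n + 5 ≥ 5n for n ≥ 1, this is ≤ 15/(5·5n) = (3/5)/n.
So |(-n + 2)/(5n + 5) + 1/5| < eps whenever n > (3/5)/eps.
Take M = (3/5)/eps. If n > M then |(-n + 2)/(5n + 5) + 1/5| ≤ (3/5)/n < eps.

M = (3/5)/eps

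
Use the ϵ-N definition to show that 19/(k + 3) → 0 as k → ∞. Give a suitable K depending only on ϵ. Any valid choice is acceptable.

Suppose ϵ > 0. For k ≥ 1, |19/(k + 3) − 0| = 19/(k + 3) ≤ 19/k.
We need 19/k < ϵ, i.e. k > 19/ϵ.
Take K = 19/ϵ. If k > K then |19/(k + 3)| ≤ 19/k < ϵ.

K = 19/ϵ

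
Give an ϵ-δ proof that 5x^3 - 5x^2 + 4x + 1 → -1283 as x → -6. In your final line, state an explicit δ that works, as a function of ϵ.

Fix ϵ > 0. We want δ > 0 such that 0 < |x + 6| < δ implies |(5x^3 - 5x^2 + 4x + 1) + 1283| < ϵ.
(5x^3 - 5x^2 + 4x + 1) + 1283 = 5x^3 - 5x^2 + 4x + 1284 = (x + 6)(5x^2 - 35x + 214).
So |(5x^3 - 5x^2 + 4x + 1) + 1283| = |x + 6|·|5x^2 - 35x + 214|.
Require δ ≤ 2. Then |x + 6| < 2 gives |x| < 8, and by the triangle inequality |5x^2 - 35x + 214| ≤ 5·8^2 + 35·8 + 214 = 814.
Hence |(5x^3 - 5x^2 + 4x + 1) + 1283| ≤ 814|x + 6| < ϵ provided |x + 6| < ϵ/814.
Take δ = min(2, ϵ/814). Then 0 < |x + 6| < δ gives both |x + 6| < 2 and |x + 6| < ϵ/814, so |(5x^3 - 5x^2 + 4x + 1) + 1283| < ϵ.

δ = min(2, ϵ/814)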